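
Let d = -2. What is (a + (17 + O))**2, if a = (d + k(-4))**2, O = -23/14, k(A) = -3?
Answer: 319225/196 ≈ 1628.7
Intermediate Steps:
O = -23/14 (O = -23*1/14 = -23/14 ≈ -1.6429)
a = 25 (a = (-2 - 3)**2 = (-5)**2 = 25)
(a + (17 + O))**2 = (25 + (17 - 23/14))**2 = (25 + 215/14)**2 = (565/14)**2 = 319225/196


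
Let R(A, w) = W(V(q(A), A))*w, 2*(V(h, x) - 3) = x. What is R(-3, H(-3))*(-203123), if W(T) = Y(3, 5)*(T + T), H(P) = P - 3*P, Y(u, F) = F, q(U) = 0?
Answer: -18281070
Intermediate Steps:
H(P) = -2*P
V(h, x) = 3 + x/2
W(T) = 10*T (W(T) = 5*(T + T) = 5*(2*T) = 10*T)
R(A, w) = w*(30 + 5*A) (R(A, w) = (10*(3 + A/2))*w = (30 + 5*A)*w = w*(30 + 5*A))
R(-3, H(-3))*(-203123) = (5*(-2*(-3))*(6 - 3))*(-203123) = (5*6*3)*(-203123) = 90*(-203123) = -18281070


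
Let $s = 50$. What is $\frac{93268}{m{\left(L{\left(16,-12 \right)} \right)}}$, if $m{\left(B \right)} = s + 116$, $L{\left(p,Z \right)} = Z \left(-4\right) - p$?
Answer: $\frac{46634}{83} \approx 561.86$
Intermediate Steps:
$L{\left(p,Z \right)} = - p - 4 Z$ ($L{\left(p,Z \right)} = - 4 Z - p = - p - 4 Z$)
$m{\left(B \right)} = 166$ ($m{\left(B \right)} = 50 + 116 = 166$)
$\frac{93268}{m{\left(L{\left(16,-12 \right)} \right)}} = \frac{93268}{166} = 93268 \cdot \frac{1}{166} = \frac{46634}{83}$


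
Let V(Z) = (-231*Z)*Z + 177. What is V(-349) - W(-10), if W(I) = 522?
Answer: -28136376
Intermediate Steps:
V(Z) = 177 - 231*Z² (V(Z) = -231*Z² + 177 = 177 - 231*Z²)
V(-349) - W(-10) = (177 - 231*(-349)²) - 1*522 = (177 - 231*121801) - 522 = (177 - 28136031) - 522 = -28135854 - 522 = -28136376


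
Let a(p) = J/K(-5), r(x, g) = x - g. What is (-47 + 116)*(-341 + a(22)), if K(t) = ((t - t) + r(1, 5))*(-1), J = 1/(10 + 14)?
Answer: -752905/32 ≈ -23528.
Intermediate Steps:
J = 1/24 ≈ 0.041667
K(t) = 4 (K(t) = ((t - t) + (1 - 1*5))*(-1) = (0 + (1 - 5))*(-1) = (0 - 4)*(-1) = -4*(-1) = 4)
a(p) = 1/96 (a(p) = (1/24)/4 = (1/24)*(¼) = 1/96)
(-47 + 116)*(-341 + a(22)) = (-47 + 116)*(-341 + 1/96) = 69*(-32735/96) = -752905/32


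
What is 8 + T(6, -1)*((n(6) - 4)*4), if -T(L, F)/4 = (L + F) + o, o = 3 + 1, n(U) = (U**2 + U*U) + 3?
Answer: -10216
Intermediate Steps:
n(U) = 3 + 2*U**2 (n(U) = (U**2 + U**2) + 3 = 2*U**2 + 3 = 3 + 2*U**2)
o = 4
T(L, F) = -16 - 4*F - 4*L (T(L, F) = -4*((L + F) + 4) = -4*((F + L) + 4) = -4*(4 + F + L) = -16 - 4*F - 4*L)
8 + T(6, -1)*((n(6) - 4)*4) = 8 + (-16 - 4*(-1) - 4*6)*(((3 + 2*6**2) - 4)*4) = 8 + (-16 + 4 - 24)*(((3 + 2*36) - 4)*4) = 8 - 36*((3 + 72) - 4)*4 = 8 - 36*(75 - 4)*4 = 8 - 2556*4 = 8 - 36*284 = 8 - 10224 = -10216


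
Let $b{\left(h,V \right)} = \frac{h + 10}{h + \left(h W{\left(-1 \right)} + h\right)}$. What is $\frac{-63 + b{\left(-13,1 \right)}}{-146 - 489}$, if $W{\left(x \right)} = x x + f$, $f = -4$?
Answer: $\frac{822}{8255} \approx 0.099576$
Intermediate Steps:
$W{\left(x \right)} = -4 + x^{2}$ ($W{\left(x \right)} = x x - 4 = x^{2} - 4 = -4 + x^{2}$)
$b{\left(h,V \right)} = - \frac{10 + h}{h}$ ($b{\left(h,V \right)} = \frac{h + 10}{h + \left(h \left(-4 + \left(-1\right)^{2}\right) + h\right)} = \frac{10 + h}{h + \left(h \left(-4 + 1\right) + h\right)} = \frac{10 + h}{h + \left(h \left(-3\right) + h\right)} = \frac{10 + h}{h + \left(- 3 h + h\right)} = \frac{10 + h}{h - 2 h} = \frac{10 + h}{\left(-1\right) h} = \left(10 + h\right) \left(- \frac{1}{h}\right) = - \frac{10 + h}{h}$)
$\frac{-63 + b{\left(-13,1 \right)}}{-146 - 489} = \frac{-63 + \frac{-10 - -13}{-13}}{-146 - 489} = \frac{-63 - \frac{-10 + 13}{13}}{-635} = \left(-63 - \frac{3}{13}\right) \left(- \frac{1}{635}\right) = \left(- \frac{822}{13}\right) \left(- \frac{1}{635}\right) = \frac{822}{8255}$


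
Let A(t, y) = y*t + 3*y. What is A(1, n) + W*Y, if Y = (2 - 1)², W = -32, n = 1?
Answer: -28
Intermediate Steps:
A(t, y) = 3*y + t*y (A(t, y) = t*y + 3*y = 3*y + t*y)
Y = 1 (Y = 1² = 1)
A(1, n) + W*Y = 1*(3 + 1) - 32*1 = 1*4 - 32 = 4 - 32 = -28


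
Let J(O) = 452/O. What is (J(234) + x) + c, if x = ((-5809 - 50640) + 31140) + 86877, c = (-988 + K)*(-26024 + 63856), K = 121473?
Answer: 533315260522/117 ≈ 4.5582e+9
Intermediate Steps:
c = 4558188520 (c = (-988 + 121473)*(-26024 + 63856) = 120485*37832 = 4558188520)
x = 61568 (x = (-56449 + 31140) + 86877 = -25309 + 86877 = 61568)
(J(234) + x) + c = (452/234 + 61568) + 4558188520 = (452*(1/234) + 61568) + 4558188520 = (226/117 + 61568) + 4558188520 = 7203682/117 + 4558188520 = 533315260522/117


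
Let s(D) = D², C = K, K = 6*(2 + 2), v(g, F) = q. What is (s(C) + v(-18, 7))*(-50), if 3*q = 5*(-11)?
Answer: -83650/3 ≈ -27883.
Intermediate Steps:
q = -55/3 (q = (5*(-11))/3 = (⅓)*(-55) = -55/3 ≈ -18.333)
v(g, F) = -55/3
K = 24 (K = 6*4 = 24)
C = 24
(s(C) + v(-18, 7))*(-50) = (24² - 55/3)*(-50) = (576 - 55/3)*(-50) = (1673/3)*(-50) = -83650/3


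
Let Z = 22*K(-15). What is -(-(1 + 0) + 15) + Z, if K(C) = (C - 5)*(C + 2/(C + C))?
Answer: 19846/3 ≈ 6615.3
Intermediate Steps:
K(C) = (-5 + C)*(C + 1/C) (K(C) = (-5 + C)*(C + 2/((2*C))) = (-5 + C)*(C + 2*(1/(2*C))) = (-5 + C)*(C + 1/C))
Z = 19888/3 (Z = 22*(1 + (-15)² - 5*(-15) - 5/(-15)) = 22*(1 + 225 + 75 - 5*(-1/15)) = 22*(1 + 225 + 75 + ⅓) = 22*(904/3) = 19888/3 ≈ 6629.3)
-(-(1 + 0) + 15) + Z = -(-(1 + 0) + 15) + 19888/3 = -(-1*1 + 15) + 19888/3 = -(-1 + 15) + 19888/3 = -1*14 + 19888/3 = -14 + 19888/3 = 19846/3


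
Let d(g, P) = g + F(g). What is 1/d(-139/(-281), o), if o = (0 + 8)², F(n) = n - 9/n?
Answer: -39059/672007 ≈ -0.058123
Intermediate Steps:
o = 64 (o = 8² = 64)
d(g, P) = -9/g + 2*g (d(g, P) = g + (g - 9/g) = -9/g + 2*g)
1/d(-139/(-281), o) = 1/(-9/((-139/(-281))) + 2*(-139/(-281))) = 1/(-9/((-139*(-1/281))) + 2*(-139*(-1/281))) = 1/(-9/139/281 + 2*(139/281)) = 1/(-9*281/139 + 278/281) = 1/(-2529/139 + 278/281) = 1/(-672007/39059) = -39059/672007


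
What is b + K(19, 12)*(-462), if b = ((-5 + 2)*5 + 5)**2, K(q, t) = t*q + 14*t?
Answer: -182852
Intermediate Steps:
K(q, t) = 14*t + q*t (K(q, t) = q*t + 14*t = 14*t + q*t)
b = 100 (b = (-3*5 + 5)**2 = (-15 + 5)**2 = (-10)**2 = 100)
b + K(19, 12)*(-462) = 100 + (12*(14 + 19))*(-462) = 100 + (12*33)*(-462) = 100 + 396*(-462) = 100 - 182952 = -182852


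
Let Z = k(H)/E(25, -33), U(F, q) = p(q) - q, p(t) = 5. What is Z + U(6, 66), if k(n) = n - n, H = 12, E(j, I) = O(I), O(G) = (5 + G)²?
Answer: -61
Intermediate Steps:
E(j, I) = (5 + I)²
k(n) = 0
U(F, q) = 5 - q
Z = 0 (Z = 0/((5 - 33)²) = 0/((-28)²) = 0/784 = 0*(1/784) = 0)
Z + U(6, 66) = 0 + (5 - 1*66) = 0 + (5 - 66) = 0 - 61 = -61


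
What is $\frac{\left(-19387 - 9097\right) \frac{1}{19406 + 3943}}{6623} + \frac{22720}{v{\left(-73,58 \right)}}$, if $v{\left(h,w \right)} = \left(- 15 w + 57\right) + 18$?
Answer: $- \frac{234230209748}{8195942631} \approx -28.579$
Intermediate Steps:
$v{\left(h,w \right)} = 75 - 15 w$ ($v{\left(h,w \right)} = \left(57 - 15 w\right) + 18 = 75 - 15 w$)
$\frac{\left(-19387 - 9097\right) \frac{1}{19406 + 3943}}{6623} + \frac{22720}{v{\left(-73,58 \right)}} = \frac{\left(-19387 - 9097\right) \frac{1}{19406 + 3943}}{6623} + \frac{22720}{75 - 870} = - \frac{28484}{23349} \cdot \frac{1}{6623} + \frac{22720}{75 - 870} = \left(-28484\right) \frac{1}{23349} \cdot \frac{1}{6623} + \frac{22720}{-795} = \left(- \frac{28484}{23349}\right) \frac{1}{6623} + 22720 \left(- \frac{1}{795}\right) = - \frac{28484}{154640427} - \frac{4544}{159} = - \frac{234230209748}{8195942631}$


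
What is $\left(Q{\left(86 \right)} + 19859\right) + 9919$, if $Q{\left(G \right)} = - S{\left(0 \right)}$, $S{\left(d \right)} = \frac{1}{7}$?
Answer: $\frac{208445}{7} \approx 29778.0$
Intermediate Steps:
$S{\left(d \right)} = \frac{1}{7}$
$Q{\left(G \right)} = - \frac{1}{7}$ ($Q{\left(G \right)} = \left(-1\right) \frac{1}{7} = - \frac{1}{7}$)
$\left(Q{\left(86 \right)} + 19859\right) + 9919 = \left(- \frac{1}{7} + 19859\right) + 9919 = \frac{139012}{7} + 9919 = \frac{208445}{7}$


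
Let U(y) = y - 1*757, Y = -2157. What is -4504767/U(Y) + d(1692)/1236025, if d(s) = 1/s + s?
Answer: 20044834421993/12966396660 ≈ 1545.9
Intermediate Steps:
U(y) = -757 + y (U(y) = y - 757 = -757 + y)
d(s) = s + 1/s
-4504767/U(Y) + d(1692)/1236025 = -4504767/(-757 - 2157) + (1692 + 1/1692)/1236025 = -4504767/(-2914) + (1692 + 1/1692)*(1/1236025) = -4504767*(-1/2914) + (2862865/1692)*(1/1236025) = 4504767/2914 + 572573/418270860 = 20044834421993/12966396660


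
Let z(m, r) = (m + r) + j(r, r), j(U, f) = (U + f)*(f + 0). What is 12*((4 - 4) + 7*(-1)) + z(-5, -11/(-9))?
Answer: -6868/81 ≈ -84.790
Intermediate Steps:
j(U, f) = f*(U + f) (j(U, f) = (U + f)*f = f*(U + f))
z(m, r) = m + r + 2*r² (z(m, r) = (m + r) + r*(r + r) = (m + r) + r*(2*r) = (m + r) + 2*r² = m + r + 2*r²)
12*((4 - 4) + 7*(-1)) + z(-5, -11/(-9)) = 12*((4 - 4) + 7*(-1)) + (-5 - 11/(-9) + 2*(-11/(-9))²) = 12*(0 - 7) + (-5 - 11*(-⅑) + 2*(-11*(-⅑))²) = 12*(-7) + (-5 + 11/9 + 2*(11/9)²) = -84 + (-5 + 11/9 + 2*(121/81)) = -84 + (-5 + 11/9 + 242/81) = -84 - 64/81 = -6868/81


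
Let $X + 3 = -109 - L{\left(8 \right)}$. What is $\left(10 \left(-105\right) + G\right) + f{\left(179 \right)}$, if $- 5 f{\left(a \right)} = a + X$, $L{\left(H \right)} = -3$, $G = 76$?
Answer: $-988$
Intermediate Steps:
$X = -109$ ($X = -3 - 106 = -109$)
$f{\left(a \right)} = \frac{109}{5} - \frac{a}{5}$ ($f{\left(a \right)} = - \frac{a - 109}{5} = - \frac{-109 + a}{5} = \frac{109}{5} - \frac{a}{5}$)
$\left(10 \left(-105\right) + G\right) + f{\left(179 \right)} = \left(10 \left(-105\right) + 76\right) + \left(\frac{109}{5} - \frac{179}{5}\right) = \left(-1050 + 76\right) + \left(\frac{109}{5} - \frac{179}{5}\right) = -974 - 14 = -988$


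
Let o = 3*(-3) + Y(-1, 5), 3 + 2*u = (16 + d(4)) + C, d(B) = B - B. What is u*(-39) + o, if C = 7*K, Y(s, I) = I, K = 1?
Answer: -394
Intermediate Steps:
d(B) = 0
C = 7 (C = 7*1 = 7)
u = 10 (u = -3/2 + ((16 + 0) + 7)/2 = -3/2 + (16 + 7)/2 = -3/2 + (1/2)*23 = -3/2 + 23/2 = 10)
o = -4 (o = 3*(-3) + 5 = -9 + 5 = -4)
u*(-39) + o = 10*(-39) - 4 = -390 - 4 = -394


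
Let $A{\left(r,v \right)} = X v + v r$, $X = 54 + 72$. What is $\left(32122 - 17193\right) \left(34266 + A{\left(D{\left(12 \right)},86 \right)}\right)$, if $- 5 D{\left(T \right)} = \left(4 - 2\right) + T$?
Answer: $\frac{3348664274}{5} \approx 6.6973 \cdot 10^{8}$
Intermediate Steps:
$X = 126$
$D{\left(T \right)} = - \frac{2}{5} - \frac{T}{5}$ ($D{\left(T \right)} = - \frac{\left(4 - 2\right) + T}{5} = - \frac{2 + T}{5} = - \frac{2}{5} - \frac{T}{5}$)
$A{\left(r,v \right)} = 126 v + r v$ ($A{\left(r,v \right)} = 126 v + v r = 126 v + r v$)
$\left(32122 - 17193\right) \left(34266 + A{\left(D{\left(12 \right)},86 \right)}\right) = \left(32122 - 17193\right) \left(34266 + 86 \left(126 - \frac{14}{5}\right)\right) = 14929 \left(34266 + 86 \left(126 - \frac{14}{5}\right)\right) = 14929 \left(34266 + 86 \cdot \frac{616}{5}\right) = 14929 \left(34266 + \frac{52976}{5}\right) = 14929 \cdot \frac{224306}{5} = \frac{3348664274}{5}$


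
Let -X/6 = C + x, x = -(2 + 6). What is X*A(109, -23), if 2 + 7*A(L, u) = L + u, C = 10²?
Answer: -6624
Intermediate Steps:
C = 100
x = -8 (x = -1*8 = -8)
X = -552 (X = -6*(100 - 8) = -6*92 = -552)
A(L, u) = -2/7 + L/7 + u/7 (A(L, u) = -2/7 + (L + u)/7 = -2/7 + (L/7 + u/7) = -2/7 + L/7 + u/7)
X*A(109, -23) = -552*(-2/7 + (⅐)*109 + (⅐)*(-23)) = -552*(-2/7 + 109/7 - 23/7) = -552*12 = -6624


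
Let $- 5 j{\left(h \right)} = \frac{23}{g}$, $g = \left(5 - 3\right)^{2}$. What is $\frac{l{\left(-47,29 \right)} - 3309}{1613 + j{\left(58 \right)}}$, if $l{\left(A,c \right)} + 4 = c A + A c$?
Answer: $- \frac{120780}{32237} \approx -3.7466$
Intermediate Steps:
$g = 4$ ($g = 2^{2} = 4$)
$l{\left(A,c \right)} = -4 + 2 A c$ ($l{\left(A,c \right)} = -4 + \left(c A + A c\right) = -4 + \left(A c + A c\right) = -4 + 2 A c$)
$j{\left(h \right)} = - \frac{23}{20}$ ($j{\left(h \right)} = - \frac{23 \cdot \frac{1}{4}}{5} = \left(- \frac{1}{5}\right) \frac{23}{4} = - \frac{23}{20}$)
$\frac{l{\left(-47,29 \right)} - 3309}{1613 + j{\left(58 \right)}} = \frac{\left(-4 + 2 \left(-47\right) 29\right) - 3309}{1613 - \frac{23}{20}} = \frac{\left(-4 - 2726\right) - 3309}{\frac{32237}{20}} = \left(-2730 - 3309\right) \frac{20}{32237} = \left(-6039\right) \frac{20}{32237} = - \frac{120780}{32237}$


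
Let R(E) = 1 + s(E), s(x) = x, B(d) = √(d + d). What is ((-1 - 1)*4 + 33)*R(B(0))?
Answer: 25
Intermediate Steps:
B(d) = √2*√d (B(d) = √(2*d) = √2*√d)
R(E) = 1 + E
((-1 - 1)*4 + 33)*R(B(0)) = ((-1 - 1)*4 + 33)*(1 + √2*√0) = (-2*4 + 33)*(1 + √2*0) = (-8 + 33)*(1 + 0) = 25*1 = 25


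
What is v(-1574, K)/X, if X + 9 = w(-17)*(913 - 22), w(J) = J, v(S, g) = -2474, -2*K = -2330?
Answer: 1237/7578 ≈ 0.16324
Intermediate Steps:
K = 1165 (K = -1/2*(-2330) = 1165)
X = -15156 (X = -9 - 17*(913 - 22) = -9 - 17*891 = -9 - 15147 = -15156)
v(-1574, K)/X = -2474/(-15156) = -2474*(-1/15156) = 1237/7578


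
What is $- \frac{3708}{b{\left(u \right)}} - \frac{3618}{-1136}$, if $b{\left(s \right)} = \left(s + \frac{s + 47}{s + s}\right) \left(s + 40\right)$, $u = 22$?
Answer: $\frac{11818755}{18259496} \approx 0.64727$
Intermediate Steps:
$b{\left(s \right)} = \left(40 + s\right) \left(s + \frac{47 + s}{2 s}\right)$ ($b{\left(s \right)} = \left(s + \frac{47 + s}{2 s}\right) \left(40 + s\right) = \left(40 + s\right) \left(s + \frac{47 + s}{2 s}\right)$)
$- \frac{3708}{b{\left(u \right)}} - \frac{3618}{-1136} = - \frac{3708}{\frac{87}{2} + 22^{2} + \frac{940}{22} + \frac{81}{2} \cdot 22} - \frac{3618}{-1136} = - \frac{3708}{\frac{87}{2} + 484 + 940 \cdot \frac{1}{22} + 891} - - \frac{1809}{568} = - \frac{3708}{\frac{87}{2} + 484 + \frac{470}{11} + 891} + \frac{1809}{568} = - \frac{3708}{\frac{32147}{22}} + \frac{1809}{568} = \left(-3708\right) \frac{22}{32147} + \frac{1809}{568} = - \frac{81576}{32147} + \frac{1809}{568} = \frac{11818755}{18259496}$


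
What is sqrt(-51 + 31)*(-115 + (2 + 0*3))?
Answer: -226*I*sqrt(5) ≈ -505.35*I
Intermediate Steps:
sqrt(-51 + 31)*(-115 + (2 + 0*3)) = sqrt(-20)*(-115 + (2 + 0)) = (2*I*sqrt(5))*(-115 + 2) = (2*I*sqrt(5))*(-113) = -226*I*sqrt(5)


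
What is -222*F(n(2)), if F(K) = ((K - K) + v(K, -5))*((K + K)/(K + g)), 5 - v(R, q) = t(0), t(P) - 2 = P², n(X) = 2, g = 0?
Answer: -1332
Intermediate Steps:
t(P) = 2 + P²
v(R, q) = 3 (v(R, q) = 5 - (2 + 0²) = 5 - (2 + 0) = 5 - 1*2 = 5 - 2 = 3)
F(K) = 6 (F(K) = ((K - K) + 3)*((K + K)/(K + 0)) = (0 + 3)*((2*K)/K) = 3*2 = 6)
-222*F(n(2)) = -222*6 = -1332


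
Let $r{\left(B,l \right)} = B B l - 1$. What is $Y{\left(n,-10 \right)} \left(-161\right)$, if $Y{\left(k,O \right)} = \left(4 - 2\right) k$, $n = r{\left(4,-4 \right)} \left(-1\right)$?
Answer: $-20930$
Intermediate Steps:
$r{\left(B,l \right)} = -1 + l B^{2}$ ($r{\left(B,l \right)} = B^{2} l - 1 = l B^{2} - 1 = -1 + l B^{2}$)
$n = 65$ ($n = \left(-1 - 4 \cdot 4^{2}\right) \left(-1\right) = \left(-1 - 64\right) \left(-1\right) = \left(-65\right) \left(-1\right) = 65$)
$Y{\left(k,O \right)} = 2 k$
$Y{\left(n,-10 \right)} \left(-161\right) = 2 \cdot 65 \left(-161\right) = 130 \left(-161\right) = -20930$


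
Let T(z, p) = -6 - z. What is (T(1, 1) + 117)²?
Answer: 12100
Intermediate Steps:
(T(1, 1) + 117)² = ((-6 - 1*1) + 117)² = ((-6 - 1) + 117)² = (-7 + 117)² = 110² = 12100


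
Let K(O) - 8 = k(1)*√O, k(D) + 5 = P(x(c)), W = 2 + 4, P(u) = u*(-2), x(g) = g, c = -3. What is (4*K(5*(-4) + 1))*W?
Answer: 192 + 24*I*√19 ≈ 192.0 + 104.61*I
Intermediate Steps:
P(u) = -2*u
W = 6
k(D) = 1 (k(D) = -5 - 2*(-3) = -5 + 6 = 1)
K(O) = 8 + √O (K(O) = 8 + 1*√O = 8 + √O)
(4*K(5*(-4) + 1))*W = (4*(8 + √(5*(-4) + 1)))*6 = (4*(8 + √(-20 + 1)))*6 = (4*(8 + √(-19)))*6 = (4*(8 + I*√19))*6 = (32 + 4*I*√19)*6 = 192 + 24*I*√19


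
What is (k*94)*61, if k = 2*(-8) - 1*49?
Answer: -372710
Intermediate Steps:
k = -65 (k = -16 - 49 = -65)
(k*94)*61 = -65*94*61 = -6110*61 = -372710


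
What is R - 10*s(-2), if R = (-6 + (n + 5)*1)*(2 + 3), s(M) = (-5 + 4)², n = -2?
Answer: -25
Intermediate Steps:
s(M) = 1 (s(M) = (-1)² = 1)
R = -15 (R = (-6 + (-2 + 5)*1)*(2 + 3) = (-6 + 3*1)*5 = (-6 + 3)*5 = -3*5 = -15)
R - 10*s(-2) = -15 - 10*1 = -15 - 10 = -25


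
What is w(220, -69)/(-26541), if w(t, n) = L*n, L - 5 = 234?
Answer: 5497/8847 ≈ 0.62134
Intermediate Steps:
L = 239 (L = 5 + 234 = 239)
w(t, n) = 239*n
w(220, -69)/(-26541) = (239*(-69))/(-26541) = -16491*(-1/26541) = 5497/8847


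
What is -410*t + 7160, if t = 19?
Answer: -630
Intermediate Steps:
-410*t + 7160 = -410*19 + 7160 = -7790 + 7160 = -630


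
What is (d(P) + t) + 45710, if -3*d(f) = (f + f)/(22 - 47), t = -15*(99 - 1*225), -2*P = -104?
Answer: 3570104/75 ≈ 47601.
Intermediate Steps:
P = 52 (P = -½*(-104) = 52)
t = 1890 (t = -15*(99 - 225) = -15*(-126) = 1890)
d(f) = 2*f/75 (d(f) = -(f + f)/(3*(22 - 47)) = -2*f/(3*(-25)) = -2*f*(-1)/(3*25) = -(-2)*f/75 = 2*f/75)
(d(P) + t) + 45710 = ((2/75)*52 + 1890) + 45710 = (104/75 + 1890) + 45710 = 141854/75 + 45710 = 3570104/75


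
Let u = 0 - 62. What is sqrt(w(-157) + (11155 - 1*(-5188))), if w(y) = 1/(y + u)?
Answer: 2*sqrt(195956601)/219 ≈ 127.84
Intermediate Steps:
u = -62
w(y) = 1/(-62 + y) (w(y) = 1/(y - 62) = 1/(-62 + y))
sqrt(w(-157) + (11155 - 1*(-5188))) = sqrt(1/(-62 - 157) + (11155 - 1*(-5188))) = sqrt(1/(-219) + (11155 + 5188)) = sqrt(-1/219 + 16343) = sqrt(3579116/219) = 2*sqrt(195956601)/219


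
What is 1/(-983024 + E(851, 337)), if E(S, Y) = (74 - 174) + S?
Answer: -1/982273 ≈ -1.0180e-6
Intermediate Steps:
E(S, Y) = -100 + S
1/(-983024 + E(851, 337)) = 1/(-983024 + (-100 + 851)) = 1/(-983024 + 751) = 1/(-982273) = -1/982273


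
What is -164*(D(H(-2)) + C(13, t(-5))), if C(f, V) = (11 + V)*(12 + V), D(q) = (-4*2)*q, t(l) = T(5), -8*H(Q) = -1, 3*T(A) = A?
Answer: -254036/9 ≈ -28226.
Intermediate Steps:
T(A) = A/3
H(Q) = ⅛ (H(Q) = -⅛*(-1) = ⅛)
t(l) = 5/3 (t(l) = (⅓)*5 = 5/3)
D(q) = -8*q
-164*(D(H(-2)) + C(13, t(-5))) = -164*(-8*⅛ + (132 + (5/3)² + 23*(5/3))) = -164*(-1 + (132 + 25/9 + 115/3)) = -164*(-1 + 1558/9) = -164*1549/9 = -254036/9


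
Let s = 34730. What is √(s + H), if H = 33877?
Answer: 99*√7 ≈ 261.93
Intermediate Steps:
√(s + H) = √(34730 + 33877) = √68607 = 99*√7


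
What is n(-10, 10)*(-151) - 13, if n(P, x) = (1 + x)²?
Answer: -18284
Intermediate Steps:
n(-10, 10)*(-151) - 13 = (1 + 10)²*(-151) - 13 = 11²*(-151) - 13 = 121*(-151) - 13 = -18271 - 13 = -18284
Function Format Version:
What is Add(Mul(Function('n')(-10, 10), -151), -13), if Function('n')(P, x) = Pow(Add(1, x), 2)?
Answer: -18284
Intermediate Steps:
Add(Mul(Function('n')(-10, 10), -151), -13) = Add(Mul(Pow(Add(1, 10), 2), -151), -13) = Add(Mul(Pow(11, 2), -151), -13) = Add(Mul(121, -151), -13) = Add(-18271, -13) = -18284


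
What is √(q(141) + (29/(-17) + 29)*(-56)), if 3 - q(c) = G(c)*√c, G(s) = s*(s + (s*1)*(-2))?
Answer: √(-440861 + 5745609*√141)/17 ≈ 484.30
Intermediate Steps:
G(s) = -s² (G(s) = s*(s + s*(-2)) = s*(s - 2*s) = s*(-s) = -s²)
q(c) = 3 + c^(5/2) (q(c) = 3 - (-c²)*√c = 3 - (-1)*c^(5/2) = 3 + c^(5/2))
√(q(141) + (29/(-17) + 29)*(-56)) = √((3 + 141^(5/2)) + (29/(-17) + 29)*(-56)) = √((3 + 19881*√141) + (29*(-1/17) + 29)*(-56)) = √((3 + 19881*√141) + (-29/17 + 29)*(-56)) = √((3 + 19881*√141) + (464/17)*(-56)) = √((3 + 19881*√141) - 25984/17) = √(-25933/17 + 19881*√141)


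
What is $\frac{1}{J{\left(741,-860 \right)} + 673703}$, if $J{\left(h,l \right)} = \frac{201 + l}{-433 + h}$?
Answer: $\frac{308}{207499865} \approx 1.4843 \cdot 10^{-6}$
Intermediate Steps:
$J{\left(h,l \right)} = \frac{201 + l}{-433 + h}$
$\frac{1}{J{\left(741,-860 \right)} + 673703} = \frac{1}{\frac{201 - 860}{-433 + 741} + 673703} = \frac{1}{\frac{1}{308} \left(-659\right) + 673703} = \frac{1}{- \frac{659}{308} + 673703} = \frac{1}{\frac{207499865}{308}} = \frac{308}{207499865}$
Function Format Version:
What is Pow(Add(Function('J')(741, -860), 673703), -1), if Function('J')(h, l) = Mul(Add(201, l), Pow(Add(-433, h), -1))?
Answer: Rational(308, 207499865) ≈ 1.4843e-6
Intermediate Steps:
Function('J')(h, l) = Mul(Pow(Add(-433, h), -1), Add(201, l))
Pow(Add(Function('J')(741, -860), 673703), -1) = Pow(Add(Mul(Pow(Add(-433, 741), -1), Add(201, -860)), 673703), -1) = Pow(Add(Mul(Pow(308, -1), -659), 673703), -1) = Pow(Add(Mul(Rational(1, 308), -659), 673703), -1) = Pow(Add(Rational(-659, 308), 673703), -1) = Pow(Rational(207499865, 308), -1) = Rational(308, 207499865)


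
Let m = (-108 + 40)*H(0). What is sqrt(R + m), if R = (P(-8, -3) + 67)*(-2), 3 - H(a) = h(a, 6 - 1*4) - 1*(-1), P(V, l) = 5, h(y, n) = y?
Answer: 2*I*sqrt(70) ≈ 16.733*I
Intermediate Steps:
H(a) = 2 - a (H(a) = 3 - (a - 1*(-1)) = 3 - (a + 1) = 3 - (1 + a) = 3 + (-1 - a) = 2 - a)
m = -136 (m = (-108 + 40)*(2 - 1*0) = -68*(2 + 0) = -68*2 = -136)
R = -144 (R = (5 + 67)*(-2) = 72*(-2) = -144)
sqrt(R + m) = sqrt(-144 - 136) = sqrt(-280) = 2*I*sqrt(70)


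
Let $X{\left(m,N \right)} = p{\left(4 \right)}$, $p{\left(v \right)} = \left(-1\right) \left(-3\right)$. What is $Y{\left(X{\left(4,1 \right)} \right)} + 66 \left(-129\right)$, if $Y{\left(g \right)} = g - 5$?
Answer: $-8516$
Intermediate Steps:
$p{\left(v \right)} = 3$
$X{\left(m,N \right)} = 3$
$Y{\left(g \right)} = -5 + g$
$Y{\left(X{\left(4,1 \right)} \right)} + 66 \left(-129\right) = \left(-5 + 3\right) + 66 \left(-129\right) = -2 - 8514 = -8516$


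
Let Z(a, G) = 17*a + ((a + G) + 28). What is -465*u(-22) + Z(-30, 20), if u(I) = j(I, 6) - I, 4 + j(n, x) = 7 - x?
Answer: -9327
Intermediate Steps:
j(n, x) = 3 - x (j(n, x) = -4 + (7 - x) = 3 - x)
Z(a, G) = 28 + G + 18*a (Z(a, G) = 17*a + ((G + a) + 28) = 17*a + (28 + G + a) = 28 + G + 18*a)
u(I) = -3 - I (u(I) = (3 - 1*6) - I = (3 - 6) - I = -3 - I)
-465*u(-22) + Z(-30, 20) = -465*(-3 - 1*(-22)) + (28 + 20 + 18*(-30)) = -465*(-3 + 22) + (28 + 20 - 540) = -465*19 - 492 = -8835 - 492 = -9327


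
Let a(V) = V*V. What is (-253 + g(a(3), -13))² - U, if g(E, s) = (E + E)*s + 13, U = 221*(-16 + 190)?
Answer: 186222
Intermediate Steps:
a(V) = V²
U = 38454 (U = 221*174 = 38454)
g(E, s) = 13 + 2*E*s (g(E, s) = (2*E)*s + 13 = 2*E*s + 13 = 13 + 2*E*s)
(-253 + g(a(3), -13))² - U = (-253 + (13 + 2*3²*(-13)))² - 1*38454 = (-253 + (13 + 2*9*(-13)))² - 38454 = (-253 + (13 - 234))² - 38454 = (-253 - 221)² - 38454 = (-474)² - 38454 = 224676 - 38454 = 186222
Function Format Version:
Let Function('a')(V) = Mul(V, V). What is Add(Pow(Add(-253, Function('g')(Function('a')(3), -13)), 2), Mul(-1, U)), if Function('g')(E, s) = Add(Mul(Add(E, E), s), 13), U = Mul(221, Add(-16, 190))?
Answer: 186222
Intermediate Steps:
Function('a')(V) = Pow(V, 2)
U = 38454 (U = Mul(221, 174) = 38454)
Function('g')(E, s) = Add(13, Mul(2, E, s)) (Function('g')(E, s) = Add(Mul(Mul(2, E), s), 13) = Add(Mul(2, E, s), 13) = Add(13, Mul(2, E, s)))
Add(Pow(Add(-253, Function('g')(Function('a')(3), -13)), 2), Mul(-1, U)) = Add(Pow(Add(-253, Add(13, Mul(2, Pow(3, 2), -13))), 2), Mul(-1, 38454)) = Add(Pow(Add(-253, Add(13, Mul(2, 9, -13))), 2), -38454) = Add(Pow(Add(-253, Add(13, -234)), 2), -38454) = Add(Pow(Add(-253, -221), 2), -38454) = Add(Pow(-474, 2), -38454) = Add(224676, -38454) = 186222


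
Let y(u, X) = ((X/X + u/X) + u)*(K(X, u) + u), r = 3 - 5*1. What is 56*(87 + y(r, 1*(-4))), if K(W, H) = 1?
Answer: 4900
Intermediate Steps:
r = -2 (r = 3 - 5 = -2)
y(u, X) = (1 + u)*(1 + u + u/X) (y(u, X) = ((X/X + u/X) + u)*(1 + u) = ((1 + u/X) + u)*(1 + u) = (1 + u + u/X)*(1 + u) = (1 + u)*(1 + u + u/X))
56*(87 + y(r, 1*(-4))) = 56*(87 + (-2 + (-2)² + (1*(-4))*(1 + (-2)² + 2*(-2)))/((1*(-4)))) = 56*(87 + (-2 + 4 - 4*(1 + 4 - 4))/(-4)) = 56*(87 - (-2 + 4 - 4*1)/4) = 56*(87 - (-2 + 4 - 4)/4) = 56*(87 - ¼*(-2)) = 56*(87 + ½) = 56*(175/2) = 4900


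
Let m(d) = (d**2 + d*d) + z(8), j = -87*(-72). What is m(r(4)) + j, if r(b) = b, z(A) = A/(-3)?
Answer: 18880/3 ≈ 6293.3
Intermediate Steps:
z(A) = -A/3 (z(A) = A*(-1/3) = -A/3)
j = 6264
m(d) = -8/3 + 2*d**2 (m(d) = (d**2 + d*d) - 1/3*8 = (d**2 + d**2) - 8/3 = 2*d**2 - 8/3 = -8/3 + 2*d**2)
m(r(4)) + j = (-8/3 + 2*4**2) + 6264 = (-8/3 + 2*16) + 6264 = (-8/3 + 32) + 6264 = 88/3 + 6264 = 18880/3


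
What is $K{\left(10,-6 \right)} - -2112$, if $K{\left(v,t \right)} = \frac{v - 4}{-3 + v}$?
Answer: $\frac{14790}{7} \approx 2112.9$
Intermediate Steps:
$K{\left(v,t \right)} = \frac{-4 + v}{-3 + v}$
$K{\left(10,-6 \right)} - -2112 = \frac{-4 + 10}{-3 + 10} - -2112 = \frac{1}{7} \cdot 6 + 2112 = \frac{6}{7} + 2112 = \frac{14790}{7}$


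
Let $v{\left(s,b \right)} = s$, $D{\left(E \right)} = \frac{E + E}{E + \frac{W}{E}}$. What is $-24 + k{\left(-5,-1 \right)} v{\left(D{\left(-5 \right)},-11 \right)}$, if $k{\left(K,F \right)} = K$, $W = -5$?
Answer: $- \frac{73}{2} \approx -36.5$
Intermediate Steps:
$D{\left(E \right)} = \frac{2 E}{E - \frac{5}{E}}$ ($D{\left(E \right)} = \frac{E + E}{E - \frac{5}{E}} = \frac{2 E}{E - \frac{5}{E}}$)
$-24 + k{\left(-5,-1 \right)} v{\left(D{\left(-5 \right)},-11 \right)} = -24 - 5 \frac{2 \left(-5\right)^{2}}{-5 + \left(-5\right)^{2}} = -24 - 5 \cdot 2 \cdot 25 \frac{1}{-5 + 25} = -24 - 5 \cdot 2 \cdot 25 \cdot \frac{1}{20} = -24 - \frac{25}{2} = - \frac{73}{2}$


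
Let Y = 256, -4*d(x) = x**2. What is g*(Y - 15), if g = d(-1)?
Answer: -241/4 ≈ -60.250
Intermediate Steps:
d(x) = -x**2/4
g = -1/4 (g = -1/4*(-1)**2 = -1/4*1 = -1/4 ≈ -0.25000)
g*(Y - 15) = -(256 - 15)/4 = -1/4*241 = -241/4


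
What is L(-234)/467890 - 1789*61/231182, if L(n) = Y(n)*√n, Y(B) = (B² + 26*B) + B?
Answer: -109129/231182 + 72657*I*√26/233945 ≈ -0.47205 + 1.5836*I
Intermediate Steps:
Y(B) = B² + 27*B
L(n) = n^(3/2)*(27 + n) (L(n) = (n*(27 + n))*√n = n^(3/2)*(27 + n))
L(-234)/467890 - 1789*61/231182 = ((-234)^(3/2)*(27 - 234))/467890 - 1789*61/231182 = (-702*I*√26*(-207))*(1/467890) - 109129*1/231182 = (145314*I*√26)*(1/467890) - 109129/231182 = 72657*I*√26/233945 - 109129/231182 = -109129/231182 + 72657*I*√26/233945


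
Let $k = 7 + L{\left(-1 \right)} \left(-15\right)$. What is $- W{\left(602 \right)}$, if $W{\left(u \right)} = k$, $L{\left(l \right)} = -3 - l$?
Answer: $-37$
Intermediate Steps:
$k = 37$ ($k = 7 + \left(-3 - -1\right) \left(-15\right) = 7 + \left(-3 + 1\right) \left(-15\right) = 7 - -30 = 7 + 30 = 37$)
$W{\left(u \right)} = 37$
$- W{\left(602 \right)} = \left(-1\right) 37 = -37$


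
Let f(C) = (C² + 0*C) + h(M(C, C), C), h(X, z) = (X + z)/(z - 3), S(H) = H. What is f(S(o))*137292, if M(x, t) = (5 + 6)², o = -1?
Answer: -3981468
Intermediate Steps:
M(x, t) = 121 (M(x, t) = 11² = 121)
h(X, z) = (X + z)/(-3 + z)
f(C) = C² + (121 + C)/(-3 + C) (f(C) = (C² + 0*C) + (121 + C)/(-3 + C) = (C² + 0) + (121 + C)/(-3 + C) = C² + (121 + C)/(-3 + C))
f(S(o))*137292 = ((121 - 1 + (-1)²*(-3 - 1))/(-3 - 1))*137292 = ((121 - 1 + 1*(-4))/(-4))*137292 = -(121 - 1 - 4)/4*137292 = -¼*116*137292 = -29*137292 = -3981468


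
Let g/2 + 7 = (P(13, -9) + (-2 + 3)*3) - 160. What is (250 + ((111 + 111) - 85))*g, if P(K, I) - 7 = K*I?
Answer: -212076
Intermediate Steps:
P(K, I) = 7 + I*K (P(K, I) = 7 + K*I = 7 + I*K)
g = -548 (g = -14 + 2*(((7 - 9*13) + (-2 + 3)*3) - 160) = -14 + 2*(((7 - 117) + 1*3) - 160) = -14 + 2*((-110 + 3) - 160) = -14 + 2*(-107 - 160) = -14 + 2*(-267) = -14 - 534 = -548)
(250 + ((111 + 111) - 85))*g = (250 + ((111 + 111) - 85))*(-548) = (250 + (222 - 85))*(-548) = (250 + 137)*(-548) = 387*(-548) = -212076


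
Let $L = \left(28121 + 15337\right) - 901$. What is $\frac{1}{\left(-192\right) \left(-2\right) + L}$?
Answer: $\frac{1}{42941} \approx 2.3288 \cdot 10^{-5}$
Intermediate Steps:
$L = 42557$ ($L = 43458 - 901 = 42557$)
$\frac{1}{\left(-192\right) \left(-2\right) + L} = \frac{1}{\left(-192\right) \left(-2\right) + 42557} = \frac{1}{384 + 42557} = \frac{1}{42941}$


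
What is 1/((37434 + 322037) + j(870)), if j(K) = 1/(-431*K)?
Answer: 374970/134790840869 ≈ 2.7819e-6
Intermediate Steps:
j(K) = -1/(431*K)
1/((37434 + 322037) + j(870)) = 1/((37434 + 322037) - 1/431/870) = 1/(359471 - 1/431*1/870) = 1/(359471 - 1/374970) = 1/(134790840869/374970) = 374970/134790840869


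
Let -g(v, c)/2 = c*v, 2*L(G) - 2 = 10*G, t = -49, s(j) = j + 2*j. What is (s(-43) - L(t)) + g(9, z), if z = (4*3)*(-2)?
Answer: 547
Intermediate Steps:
z = -24 (z = 12*(-2) = -24)
s(j) = 3*j
L(G) = 1 + 5*G (L(G) = 1 + (10*G)/2 = 1 + 5*G)
g(v, c) = -2*c*v
(s(-43) - L(t)) + g(9, z) = (3*(-43) - (1 + 5*(-49))) - 2*(-24)*9 = (-129 - (1 - 245)) + 432 = (-129 - 1*(-244)) + 432 = (-129 + 244) + 432 = 115 + 432 = 547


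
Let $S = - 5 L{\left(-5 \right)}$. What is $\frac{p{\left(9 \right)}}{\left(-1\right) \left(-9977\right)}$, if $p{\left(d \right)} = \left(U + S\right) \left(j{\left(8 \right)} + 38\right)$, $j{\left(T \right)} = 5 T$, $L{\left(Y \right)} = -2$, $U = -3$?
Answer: $\frac{546}{9977} \approx 0.054726$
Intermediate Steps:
$S = 10$ ($S = \left(-5\right) \left(-2\right) = 10$)
$p{\left(d \right)} = 546$ ($p{\left(d \right)} = \left(-3 + 10\right) \left(5 \cdot 8 + 38\right) = 7 \left(40 + 38\right) = 7 \cdot 78 = 546$)
$\frac{p{\left(9 \right)}}{\left(-1\right) \left(-9977\right)} = \frac{546}{\left(-1\right) \left(-9977\right)} = \frac{546}{9977}$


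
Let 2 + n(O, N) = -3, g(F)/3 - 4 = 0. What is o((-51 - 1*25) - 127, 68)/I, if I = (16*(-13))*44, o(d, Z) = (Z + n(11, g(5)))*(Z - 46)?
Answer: -63/416 ≈ -0.15144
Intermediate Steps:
g(F) = 12 (g(F) = 12 + 3*0 = 12 + 0 = 12)
n(O, N) = -5 (n(O, N) = -2 - 3 = -5)
o(d, Z) = (-46 + Z)*(-5 + Z) (o(d, Z) = (Z - 5)*(Z - 46) = (-5 + Z)*(-46 + Z) = (-46 + Z)*(-5 + Z))
I = -9152 (I = -208*44 = -9152)
o((-51 - 1*25) - 127, 68)/I = (230 + 68² - 51*68)/(-9152) = (230 + 4624 - 3468)*(-1/9152) = 1386*(-1/9152) = -63/416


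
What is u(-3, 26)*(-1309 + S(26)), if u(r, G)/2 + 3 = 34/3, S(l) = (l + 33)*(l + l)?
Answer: 87950/3 ≈ 29317.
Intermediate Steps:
S(l) = 2*l*(33 + l) (S(l) = (33 + l)*(2*l) = 2*l*(33 + l))
u(r, G) = 50/3 (u(r, G) = -6 + 2*(34/3) = -6 + 68/3 = 50/3)
u(-3, 26)*(-1309 + S(26)) = 50*(-1309 + 2*26*(33 + 26))/3 = 50*(-1309 + 2*26*59)/3 = 50*(-1309 + 3068)/3 = (50/3)*1759 = 87950/3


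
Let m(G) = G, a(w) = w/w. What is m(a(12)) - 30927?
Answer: -30926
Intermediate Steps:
a(w) = 1
m(a(12)) - 30927 = 1 - 30927 = -30926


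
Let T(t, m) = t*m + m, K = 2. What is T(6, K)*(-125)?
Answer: -1750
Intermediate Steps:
T(t, m) = m + m*t (T(t, m) = m*t + m = m + m*t)
T(6, K)*(-125) = (2*(1 + 6))*(-125) = (2*7)*(-125) = 14*(-125) = -1750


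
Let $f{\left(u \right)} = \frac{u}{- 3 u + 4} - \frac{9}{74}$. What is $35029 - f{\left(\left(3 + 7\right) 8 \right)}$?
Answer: $\frac{152938625}{4366} \approx 35029.0$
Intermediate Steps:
$f{\left(u \right)} = - \frac{9}{74} + \frac{u}{4 - 3 u}$ ($f{\left(u \right)} = \frac{u}{4 - 3 u} - \frac{9}{74} = - \frac{9}{74} + \frac{u}{4 - 3 u}$)
$35029 - f{\left(\left(3 + 7\right) 8 \right)} = 35029 - \frac{36 - 101 \left(3 + 7\right) 8}{74 \left(-4 + 3 \left(3 + 7\right) 8\right)} = 35029 - \frac{36 - 101 \cdot 10 \cdot 8}{74 \left(-4 + 3 \cdot 10 \cdot 8\right)} = 35029 - \frac{36 - 8080}{74 \left(-4 + 3 \cdot 80\right)} = 35029 - \frac{36 - 8080}{74 \left(-4 + 240\right)} = 35029 - \frac{1}{74} \cdot \frac{1}{236} \left(-8044\right) = 35029 - - \frac{2011}{4366} = 35029 + \frac{2011}{4366} = \frac{152938625}{4366}$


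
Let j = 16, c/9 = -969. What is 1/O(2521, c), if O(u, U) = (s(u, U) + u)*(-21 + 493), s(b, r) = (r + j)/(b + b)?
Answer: 2521/2997713772 ≈ 8.4097e-7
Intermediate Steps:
c = -8721 (c = 9*(-969) = -8721)
s(b, r) = (16 + r)/(2*b) (s(b, r) = (r + 16)/(b + b) = (16 + r)/((2*b)) = (16 + r)*(1/(2*b)) = (16 + r)/(2*b))
O(u, U) = 472*u + 236*(16 + U)/u (O(u, U) = ((16 + U)/(2*u) + u)*(-21 + 493) = (u + (16 + U)/(2*u))*472 = 472*u + 236*(16 + U)/u)
1/O(2521, c) = 1/(236*(16 - 8721 + 2*2521**2)/2521) = 1/(236*(1/2521)*(16 - 8721 + 2*6355441)) = 1/(236*(1/2521)*(16 - 8721 + 12710882)) = 1/(236*(1/2521)*12702177) = 1/(2997713772/2521) = 2521/2997713772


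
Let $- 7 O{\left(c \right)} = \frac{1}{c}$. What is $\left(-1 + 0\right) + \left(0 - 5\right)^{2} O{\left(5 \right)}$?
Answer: $- \frac{12}{7} \approx -1.7143$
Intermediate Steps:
$O{\left(c \right)} = - \frac{1}{7 c}$
$\left(-1 + 0\right) + \left(0 - 5\right)^{2} O{\left(5 \right)} = \left(-1 + 0\right) + \left(0 - 5\right)^{2} \left(- \frac{1}{7 \cdot 5}\right) = -1 + \left(-5\right)^{2} \left(\left(- \frac{1}{7}\right) \frac{1}{5}\right) = -1 + 25 \left(- \frac{1}{35}\right) = -1 - \frac{5}{7} = - \frac{12}{7}$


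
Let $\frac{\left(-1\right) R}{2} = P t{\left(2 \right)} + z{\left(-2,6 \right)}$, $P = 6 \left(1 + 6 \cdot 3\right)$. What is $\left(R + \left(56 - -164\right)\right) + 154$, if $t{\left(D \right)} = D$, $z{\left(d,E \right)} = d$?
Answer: $-78$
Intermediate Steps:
$P = 114$ ($P = 6 \left(1 + 18\right) = 6 \cdot 19 = 114$)
$R = -452$ ($R = - 2 \left(114 \cdot 2 - 2\right) = - 2 \left(228 - 2\right) = \left(-2\right) 226 = -452$)
$\left(R + \left(56 - -164\right)\right) + 154 = \left(-452 + \left(56 - -164\right)\right) + 154 = \left(-452 + \left(56 + 164\right)\right) + 154 = \left(-452 + 220\right) + 154 = -232 + 154 = -78$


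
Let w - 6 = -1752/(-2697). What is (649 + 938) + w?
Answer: 1432691/899 ≈ 1593.7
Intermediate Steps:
w = 5978/899 (w = 6 - 1752/(-2697) = 6 - 1752*(-1/2697) = 6 + 584/899 = 5978/899 ≈ 6.6496)
(649 + 938) + w = (649 + 938) + 5978/899 = 1587 + 5978/899 = 1432691/899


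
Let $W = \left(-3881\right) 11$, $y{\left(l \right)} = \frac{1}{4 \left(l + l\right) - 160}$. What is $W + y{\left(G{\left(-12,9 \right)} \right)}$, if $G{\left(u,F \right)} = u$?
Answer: $- \frac{10928897}{256} \approx -42691.0$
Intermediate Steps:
$y{\left(l \right)} = \frac{1}{-160 + 8 l}$ ($y{\left(l \right)} = \frac{1}{4 \cdot 2 l - 160} = \frac{1}{8 l - 160} = \frac{1}{-160 + 8 l}$)
$W = -42691$
$W + y{\left(G{\left(-12,9 \right)} \right)} = -42691 + \frac{1}{8 \left(-20 - 12\right)} = -42691 + \frac{1}{8 \left(-32\right)} = -42691 + \frac{1}{8} \left(- \frac{1}{32}\right) = -42691 - \frac{1}{256} = - \frac{10928897}{256}$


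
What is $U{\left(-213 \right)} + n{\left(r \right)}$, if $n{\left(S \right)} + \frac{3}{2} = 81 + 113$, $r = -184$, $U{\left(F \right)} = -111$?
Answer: $\frac{163}{2} \approx 81.5$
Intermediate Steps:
$n{\left(S \right)} = \frac{385}{2}$ ($n{\left(S \right)} = - \frac{3}{2} + \left(81 + 113\right) = - \frac{3}{2} + 194 = \frac{385}{2}$)
$U{\left(-213 \right)} + n{\left(r \right)} = -111 + \frac{385}{2} = \frac{163}{2}$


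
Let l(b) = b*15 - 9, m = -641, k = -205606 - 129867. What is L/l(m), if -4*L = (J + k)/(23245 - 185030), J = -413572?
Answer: 149809/1245615072 ≈ 0.00012027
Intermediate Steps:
k = -335473
L = -149809/129428 (L = -(-413572 - 335473)/(4*(23245 - 185030)) = -(-749045)/(4*(-161785)) = -(-749045)*(-1)/(4*161785) = -¼*149809/32357 = -149809/129428 ≈ -1.1575)
l(b) = -9 + 15*b (l(b) = 15*b - 9 = -9 + 15*b)
L/l(m) = -149809/(129428*(-9 + 15*(-641))) = -149809/(129428*(-9 - 9615)) = -149809/129428/(-9624) = -149809/129428*(-1/9624) = 149809/1245615072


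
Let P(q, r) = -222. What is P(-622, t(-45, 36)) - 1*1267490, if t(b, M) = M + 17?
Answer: -1267712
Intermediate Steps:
t(b, M) = 17 + M
P(-622, t(-45, 36)) - 1*1267490 = -222 - 1*1267490 = -222 - 1267490 = -1267712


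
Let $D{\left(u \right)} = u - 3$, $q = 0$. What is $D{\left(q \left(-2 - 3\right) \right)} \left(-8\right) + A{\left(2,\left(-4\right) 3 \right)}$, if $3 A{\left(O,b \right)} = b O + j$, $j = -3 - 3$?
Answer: $14$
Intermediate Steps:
$j = -6$ ($j = -3 - 3 = -6$)
$D{\left(u \right)} = -3 + u$ ($D{\left(u \right)} = u - 3 = -3 + u$)
$A{\left(O,b \right)} = -2 + \frac{O b}{3}$ ($A{\left(O,b \right)} = \frac{b O - 6}{3} = \frac{O b - 6}{3} = \frac{-6 + O b}{3} = -2 + \frac{O b}{3}$)
$D{\left(q \left(-2 - 3\right) \right)} \left(-8\right) + A{\left(2,\left(-4\right) 3 \right)} = \left(-3 + 0 \left(-2 - 3\right)\right) \left(-8\right) + \left(-2 + \frac{1}{3} \cdot 2 \left(\left(-4\right) 3\right)\right) = \left(-3 + 0 \left(-5\right)\right) \left(-8\right) + \left(-2 + \frac{1}{3} \cdot 2 \left(-12\right)\right) = \left(-3 + 0\right) \left(-8\right) - 10 = \left(-3\right) \left(-8\right) - 10 = 24 - 10 = 14$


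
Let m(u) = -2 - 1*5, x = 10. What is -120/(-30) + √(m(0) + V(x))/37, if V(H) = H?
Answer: 4 + √3/37 ≈ 4.0468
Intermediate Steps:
m(u) = -7 (m(u) = -2 - 5 = -7)
-120/(-30) + √(m(0) + V(x))/37 = -120/(-30) + √(-7 + 10)/37 = -120*(-1/30) + √3*(1/37) = 4 + √3/37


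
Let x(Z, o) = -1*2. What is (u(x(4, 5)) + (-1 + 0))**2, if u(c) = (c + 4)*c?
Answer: 25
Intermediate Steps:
x(Z, o) = -2
u(c) = c*(4 + c) (u(c) = (4 + c)*c = c*(4 + c))
(u(x(4, 5)) + (-1 + 0))**2 = (-2*(4 - 2) + (-1 + 0))**2 = (-2*2 - 1)**2 = (-4 - 1)**2 = (-5)**2 = 25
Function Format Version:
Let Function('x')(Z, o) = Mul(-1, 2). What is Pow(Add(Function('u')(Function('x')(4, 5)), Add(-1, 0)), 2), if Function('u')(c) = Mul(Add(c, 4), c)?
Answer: 25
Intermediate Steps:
Function('x')(Z, o) = -2
Function('u')(c) = Mul(c, Add(4, c)) (Function('u')(c) = Mul(Add(4, c), c) = Mul(c, Add(4, c)))
Pow(Add(Function('u')(Function('x')(4, 5)), Add(-1, 0)), 2) = Pow(Add(Mul(-2, Add(4, -2)), Add(-1, 0)), 2) = Pow(Add(Mul(-2, 2), -1), 2) = Pow(Add(-4, -1), 2) = Pow(-5, 2) = 25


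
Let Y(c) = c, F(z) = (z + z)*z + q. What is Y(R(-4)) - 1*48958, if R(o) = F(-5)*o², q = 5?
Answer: -48078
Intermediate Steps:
F(z) = 5 + 2*z² (F(z) = (z + z)*z + 5 = (2*z)*z + 5 = 2*z² + 5 = 5 + 2*z²)
R(o) = 55*o² (R(o) = (5 + 2*(-5)²)*o² = (5 + 2*25)*o² = (5 + 50)*o² = 55*o²)
Y(R(-4)) - 1*48958 = 55*(-4)² - 1*48958 = 55*16 - 48958 = 880 - 48958 = -48078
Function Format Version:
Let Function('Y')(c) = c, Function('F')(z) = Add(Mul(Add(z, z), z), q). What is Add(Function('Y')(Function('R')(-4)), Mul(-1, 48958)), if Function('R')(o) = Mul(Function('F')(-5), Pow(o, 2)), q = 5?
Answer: -48078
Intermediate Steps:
Function('F')(z) = Add(5, Mul(2, Pow(z, 2))) (Function('F')(z) = Add(Mul(Add(z, z), z), 5) = Add(Mul(Mul(2, z), z), 5) = Add(Mul(2, Pow(z, 2)), 5) = Add(5, Mul(2, Pow(z, 2))))
Function('R')(o) = Mul(55, Pow(o, 2)) (Function('R')(o) = Mul(Add(5, Mul(2, Pow(-5, 2))), Pow(o, 2)) = Mul(Add(5, Mul(2, 25)), Pow(o, 2)) = Mul(Add(5, 50), Pow(o, 2)) = Mul(55, Pow(o, 2)))
Add(Function('Y')(Function('R')(-4)), Mul(-1, 48958)) = Add(Mul(55, Pow(-4, 2)), Mul(-1, 48958)) = Add(Mul(55, 16), -48958) = Add(880, -48958) = -48078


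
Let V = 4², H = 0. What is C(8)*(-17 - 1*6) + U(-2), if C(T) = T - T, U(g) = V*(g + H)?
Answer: -32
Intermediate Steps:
V = 16
U(g) = 16*g (U(g) = 16*(g + 0) = 16*g)
C(T) = 0
C(8)*(-17 - 1*6) + U(-2) = 0*(-17 - 1*6) + 16*(-2) = 0*(-17 - 6) - 32 = 0*(-23) - 32 = 0 - 32 = -32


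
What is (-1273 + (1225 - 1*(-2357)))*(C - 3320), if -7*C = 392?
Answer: -7795184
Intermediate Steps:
C = -56 (C = -1/7*392 = -56)
(-1273 + (1225 - 1*(-2357)))*(C - 3320) = (-1273 + (1225 - 1*(-2357)))*(-56 - 3320) = (-1273 + (1225 + 2357))*(-3376) = (-1273 + 3582)*(-3376) = 2309*(-3376) = -7795184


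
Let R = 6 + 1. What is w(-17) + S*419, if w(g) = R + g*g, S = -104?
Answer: -43280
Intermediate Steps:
R = 7
w(g) = 7 + g² (w(g) = 7 + g*g = 7 + g²)
w(-17) + S*419 = (7 + (-17)²) - 104*419 = (7 + 289) - 43576 = 296 - 43576 = -43280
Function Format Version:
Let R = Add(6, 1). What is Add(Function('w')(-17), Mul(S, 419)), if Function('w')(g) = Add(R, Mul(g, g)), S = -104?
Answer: -43280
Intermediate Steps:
R = 7
Function('w')(g) = Add(7, Pow(g, 2)) (Function('w')(g) = Add(7, Mul(g, g)) = Add(7, Pow(g, 2)))
Add(Function('w')(-17), Mul(S, 419)) = Add(Add(7, Pow(-17, 2)), Mul(-104, 419)) = Add(Add(7, 289), -43576) = Add(296, -43576) = -43280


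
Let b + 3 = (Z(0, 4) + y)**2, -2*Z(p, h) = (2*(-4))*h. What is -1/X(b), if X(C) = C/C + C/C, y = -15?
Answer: -1/2 ≈ -0.50000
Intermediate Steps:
Z(p, h) = 4*h (Z(p, h) = -2*(-4)*h/2 = -(-4)*h = 4*h)
b = -2 (b = -3 + (4*4 - 15)**2 = -3 + (16 - 15)**2 = -3 + 1**2 = -3 + 1 = -2)
X(C) = 2 (X(C) = 1 + 1 = 2)
-1/X(b) = -1/2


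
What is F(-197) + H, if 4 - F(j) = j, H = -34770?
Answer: -34569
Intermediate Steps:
F(j) = 4 - j
F(-197) + H = (4 - 1*(-197)) - 34770 = (4 + 197) - 34770 = 201 - 34770 = -34569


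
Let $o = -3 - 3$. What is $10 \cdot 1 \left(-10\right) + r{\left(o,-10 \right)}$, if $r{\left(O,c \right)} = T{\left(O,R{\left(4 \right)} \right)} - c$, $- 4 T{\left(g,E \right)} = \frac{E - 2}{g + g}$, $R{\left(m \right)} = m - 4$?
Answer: $- \frac{2161}{24} \approx -90.042$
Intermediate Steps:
$R{\left(m \right)} = -4 + m$ ($R{\left(m \right)} = m - 4 = -4 + m$)
$T{\left(g,E \right)} = - \frac{-2 + E}{8 g}$ ($T{\left(g,E \right)} = - \frac{\left(E - 2\right) \frac{1}{g + g}}{4} = - \frac{\left(-2 + E\right) \frac{1}{2 g}}{4} = - \frac{\frac{1}{2} \frac{1}{g} \left(-2 + E\right)}{4} = - \frac{-2 + E}{8 g}$)
$o = -6$
$r{\left(O,c \right)} = - c + \frac{1}{4 O}$ ($r{\left(O,c \right)} = \frac{2 - \left(-4 + 4\right)}{8 O} - c = \frac{2 - 0}{8 O} - c = \frac{2 + 0}{8 O} - c = \frac{1}{8} \frac{1}{O} 2 - c = \frac{1}{4 O} - c = - c + \frac{1}{4 O}$)
$10 \cdot 1 \left(-10\right) + r{\left(o,-10 \right)} = 10 \cdot 1 \left(-10\right) + \left(\left(-1\right) \left(-10\right) + \frac{1}{4 \left(-6\right)}\right) = 10 \left(-10\right) + \left(10 + \frac{1}{4} \left(- \frac{1}{6}\right)\right) = -100 + \left(10 - \frac{1}{24}\right) = -100 + \frac{239}{24} = - \frac{2161}{24}$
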